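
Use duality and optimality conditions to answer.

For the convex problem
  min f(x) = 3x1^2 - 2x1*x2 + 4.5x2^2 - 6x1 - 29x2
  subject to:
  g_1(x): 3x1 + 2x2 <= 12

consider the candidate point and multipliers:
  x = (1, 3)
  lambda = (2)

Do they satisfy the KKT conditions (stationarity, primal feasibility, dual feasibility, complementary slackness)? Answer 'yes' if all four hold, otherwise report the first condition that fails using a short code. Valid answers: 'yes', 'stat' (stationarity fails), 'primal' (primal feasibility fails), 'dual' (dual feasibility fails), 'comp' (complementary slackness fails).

Gradient of f: grad f(x) = Q x + c = (-6, -4)
Constraint values g_i(x) = a_i^T x - b_i:
  g_1((1, 3)) = -3
Stationarity residual: grad f(x) + sum_i lambda_i a_i = (0, 0)
  -> stationarity OK
Primal feasibility (all g_i <= 0): OK
Dual feasibility (all lambda_i >= 0): OK
Complementary slackness (lambda_i * g_i(x) = 0 for all i): FAILS

Verdict: the first failing condition is complementary_slackness -> comp.

comp


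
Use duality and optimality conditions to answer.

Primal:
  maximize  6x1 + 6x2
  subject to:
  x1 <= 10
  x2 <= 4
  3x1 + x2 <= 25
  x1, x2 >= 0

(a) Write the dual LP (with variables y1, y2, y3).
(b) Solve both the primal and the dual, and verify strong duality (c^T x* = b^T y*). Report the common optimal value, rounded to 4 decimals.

The standard primal-dual pair for 'max c^T x s.t. A x <= b, x >= 0' is:
  Dual:  min b^T y  s.t.  A^T y >= c,  y >= 0.

So the dual LP is:
  minimize  10y1 + 4y2 + 25y3
  subject to:
    y1 + 3y3 >= 6
    y2 + y3 >= 6
    y1, y2, y3 >= 0

Solving the primal: x* = (7, 4).
  primal value c^T x* = 66.
Solving the dual: y* = (0, 4, 2).
  dual value b^T y* = 66.
Strong duality: c^T x* = b^T y*. Confirmed.

66


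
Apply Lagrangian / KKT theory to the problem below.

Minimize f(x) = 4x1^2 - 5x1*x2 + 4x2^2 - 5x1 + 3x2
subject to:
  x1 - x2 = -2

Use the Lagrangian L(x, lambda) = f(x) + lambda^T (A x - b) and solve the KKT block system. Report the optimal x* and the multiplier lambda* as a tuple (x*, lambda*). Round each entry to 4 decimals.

Form the Lagrangian:
  L(x, lambda) = (1/2) x^T Q x + c^T x + lambda^T (A x - b)
Stationarity (grad_x L = 0): Q x + c + A^T lambda = 0.
Primal feasibility: A x = b.

This gives the KKT block system:
  [ Q   A^T ] [ x     ]   [-c ]
  [ A    0  ] [ lambda ] = [ b ]

Solving the linear system:
  x*      = (-0.6667, 1.3333)
  lambda* = (17)
  f(x*)   = 20.6667

x* = (-0.6667, 1.3333), lambda* = (17)


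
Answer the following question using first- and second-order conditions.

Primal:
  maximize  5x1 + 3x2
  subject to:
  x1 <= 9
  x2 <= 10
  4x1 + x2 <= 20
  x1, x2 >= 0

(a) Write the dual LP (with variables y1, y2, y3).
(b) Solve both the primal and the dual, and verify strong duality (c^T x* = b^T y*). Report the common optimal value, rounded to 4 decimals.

The standard primal-dual pair for 'max c^T x s.t. A x <= b, x >= 0' is:
  Dual:  min b^T y  s.t.  A^T y >= c,  y >= 0.

So the dual LP is:
  minimize  9y1 + 10y2 + 20y3
  subject to:
    y1 + 4y3 >= 5
    y2 + y3 >= 3
    y1, y2, y3 >= 0

Solving the primal: x* = (2.5, 10).
  primal value c^T x* = 42.5.
Solving the dual: y* = (0, 1.75, 1.25).
  dual value b^T y* = 42.5.
Strong duality: c^T x* = b^T y*. Confirmed.

42.5


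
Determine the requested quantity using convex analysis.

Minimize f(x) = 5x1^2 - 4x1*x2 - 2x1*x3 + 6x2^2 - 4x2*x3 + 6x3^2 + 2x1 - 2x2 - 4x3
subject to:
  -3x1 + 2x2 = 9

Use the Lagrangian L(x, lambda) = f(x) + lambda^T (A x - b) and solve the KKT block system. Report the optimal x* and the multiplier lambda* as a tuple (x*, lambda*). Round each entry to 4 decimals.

Form the Lagrangian:
  L(x, lambda) = (1/2) x^T Q x + c^T x + lambda^T (A x - b)
Stationarity (grad_x L = 0): Q x + c + A^T lambda = 0.
Primal feasibility: A x = b.

This gives the KKT block system:
  [ Q   A^T ] [ x     ]   [-c ]
  [ A    0  ] [ lambda ] = [ b ]

Solving the linear system:
  x*      = (-2.4068, 0.8898, 0.2288)
  lambda* = (-8.6949)
  f(x*)   = 35.3729

x* = (-2.4068, 0.8898, 0.2288), lambda* = (-8.6949)


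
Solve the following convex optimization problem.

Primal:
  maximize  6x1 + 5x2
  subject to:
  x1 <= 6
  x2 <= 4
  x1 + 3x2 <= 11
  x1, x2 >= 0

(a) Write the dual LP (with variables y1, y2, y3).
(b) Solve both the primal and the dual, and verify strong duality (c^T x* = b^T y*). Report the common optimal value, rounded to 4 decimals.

The standard primal-dual pair for 'max c^T x s.t. A x <= b, x >= 0' is:
  Dual:  min b^T y  s.t.  A^T y >= c,  y >= 0.

So the dual LP is:
  minimize  6y1 + 4y2 + 11y3
  subject to:
    y1 + y3 >= 6
    y2 + 3y3 >= 5
    y1, y2, y3 >= 0

Solving the primal: x* = (6, 1.6667).
  primal value c^T x* = 44.3333.
Solving the dual: y* = (4.3333, 0, 1.6667).
  dual value b^T y* = 44.3333.
Strong duality: c^T x* = b^T y*. Confirmed.

44.3333


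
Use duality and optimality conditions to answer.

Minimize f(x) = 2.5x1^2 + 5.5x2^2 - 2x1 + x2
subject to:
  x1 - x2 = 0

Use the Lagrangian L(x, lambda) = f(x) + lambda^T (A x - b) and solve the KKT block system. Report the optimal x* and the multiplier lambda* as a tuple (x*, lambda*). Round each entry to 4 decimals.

Form the Lagrangian:
  L(x, lambda) = (1/2) x^T Q x + c^T x + lambda^T (A x - b)
Stationarity (grad_x L = 0): Q x + c + A^T lambda = 0.
Primal feasibility: A x = b.

This gives the KKT block system:
  [ Q   A^T ] [ x     ]   [-c ]
  [ A    0  ] [ lambda ] = [ b ]

Solving the linear system:
  x*      = (0.0625, 0.0625)
  lambda* = (1.6875)
  f(x*)   = -0.0312

x* = (0.0625, 0.0625), lambda* = (1.6875)


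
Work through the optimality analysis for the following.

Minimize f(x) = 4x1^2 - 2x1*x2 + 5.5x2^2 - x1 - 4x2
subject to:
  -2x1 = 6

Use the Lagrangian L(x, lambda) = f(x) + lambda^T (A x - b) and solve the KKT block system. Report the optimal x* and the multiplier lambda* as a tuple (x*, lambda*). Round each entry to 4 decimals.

Form the Lagrangian:
  L(x, lambda) = (1/2) x^T Q x + c^T x + lambda^T (A x - b)
Stationarity (grad_x L = 0): Q x + c + A^T lambda = 0.
Primal feasibility: A x = b.

This gives the KKT block system:
  [ Q   A^T ] [ x     ]   [-c ]
  [ A    0  ] [ lambda ] = [ b ]

Solving the linear system:
  x*      = (-3, -0.1818)
  lambda* = (-12.3182)
  f(x*)   = 38.8182

x* = (-3, -0.1818), lambda* = (-12.3182)


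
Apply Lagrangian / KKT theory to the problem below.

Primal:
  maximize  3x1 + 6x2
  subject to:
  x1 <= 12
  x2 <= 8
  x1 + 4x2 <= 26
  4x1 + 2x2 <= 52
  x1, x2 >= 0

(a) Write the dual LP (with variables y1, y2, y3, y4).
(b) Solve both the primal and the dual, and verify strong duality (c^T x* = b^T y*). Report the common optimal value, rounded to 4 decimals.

The standard primal-dual pair for 'max c^T x s.t. A x <= b, x >= 0' is:
  Dual:  min b^T y  s.t.  A^T y >= c,  y >= 0.

So the dual LP is:
  minimize  12y1 + 8y2 + 26y3 + 52y4
  subject to:
    y1 + y3 + 4y4 >= 3
    y2 + 4y3 + 2y4 >= 6
    y1, y2, y3, y4 >= 0

Solving the primal: x* = (11.1429, 3.7143).
  primal value c^T x* = 55.7143.
Solving the dual: y* = (0, 0, 1.2857, 0.4286).
  dual value b^T y* = 55.7143.
Strong duality: c^T x* = b^T y*. Confirmed.

55.7143


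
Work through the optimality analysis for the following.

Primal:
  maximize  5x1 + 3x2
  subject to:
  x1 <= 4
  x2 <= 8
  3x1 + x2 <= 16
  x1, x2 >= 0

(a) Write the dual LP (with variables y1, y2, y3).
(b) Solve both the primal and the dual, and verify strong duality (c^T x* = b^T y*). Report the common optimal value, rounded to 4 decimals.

The standard primal-dual pair for 'max c^T x s.t. A x <= b, x >= 0' is:
  Dual:  min b^T y  s.t.  A^T y >= c,  y >= 0.

So the dual LP is:
  minimize  4y1 + 8y2 + 16y3
  subject to:
    y1 + 3y3 >= 5
    y2 + y3 >= 3
    y1, y2, y3 >= 0

Solving the primal: x* = (2.6667, 8).
  primal value c^T x* = 37.3333.
Solving the dual: y* = (0, 1.3333, 1.6667).
  dual value b^T y* = 37.3333.
Strong duality: c^T x* = b^T y*. Confirmed.

37.3333


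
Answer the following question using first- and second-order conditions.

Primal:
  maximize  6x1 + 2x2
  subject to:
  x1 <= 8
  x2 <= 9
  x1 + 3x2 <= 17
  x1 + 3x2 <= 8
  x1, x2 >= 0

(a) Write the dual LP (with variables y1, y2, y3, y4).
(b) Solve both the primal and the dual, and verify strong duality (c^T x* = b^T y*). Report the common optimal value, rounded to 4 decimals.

The standard primal-dual pair for 'max c^T x s.t. A x <= b, x >= 0' is:
  Dual:  min b^T y  s.t.  A^T y >= c,  y >= 0.

So the dual LP is:
  minimize  8y1 + 9y2 + 17y3 + 8y4
  subject to:
    y1 + y3 + y4 >= 6
    y2 + 3y3 + 3y4 >= 2
    y1, y2, y3, y4 >= 0

Solving the primal: x* = (8, 0).
  primal value c^T x* = 48.
Solving the dual: y* = (5.3333, 0, 0, 0.6667).
  dual value b^T y* = 48.
Strong duality: c^T x* = b^T y*. Confirmed.

48


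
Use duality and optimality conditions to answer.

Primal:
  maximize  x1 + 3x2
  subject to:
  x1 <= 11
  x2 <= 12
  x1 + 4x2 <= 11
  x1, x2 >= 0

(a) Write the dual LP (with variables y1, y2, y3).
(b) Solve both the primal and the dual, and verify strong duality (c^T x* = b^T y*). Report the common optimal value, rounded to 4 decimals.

The standard primal-dual pair for 'max c^T x s.t. A x <= b, x >= 0' is:
  Dual:  min b^T y  s.t.  A^T y >= c,  y >= 0.

So the dual LP is:
  minimize  11y1 + 12y2 + 11y3
  subject to:
    y1 + y3 >= 1
    y2 + 4y3 >= 3
    y1, y2, y3 >= 0

Solving the primal: x* = (11, 0).
  primal value c^T x* = 11.
Solving the dual: y* = (0.25, 0, 0.75).
  dual value b^T y* = 11.
Strong duality: c^T x* = b^T y*. Confirmed.

11


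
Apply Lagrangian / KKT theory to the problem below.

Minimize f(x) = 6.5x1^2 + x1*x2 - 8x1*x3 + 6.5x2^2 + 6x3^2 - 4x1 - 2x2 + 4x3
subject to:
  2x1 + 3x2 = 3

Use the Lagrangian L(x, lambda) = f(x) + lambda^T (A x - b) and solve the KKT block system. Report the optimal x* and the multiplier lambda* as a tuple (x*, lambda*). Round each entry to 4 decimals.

Form the Lagrangian:
  L(x, lambda) = (1/2) x^T Q x + c^T x + lambda^T (A x - b)
Stationarity (grad_x L = 0): Q x + c + A^T lambda = 0.
Primal feasibility: A x = b.

This gives the KKT block system:
  [ Q   A^T ] [ x     ]   [-c ]
  [ A    0  ] [ lambda ] = [ b ]

Solving the linear system:
  x*      = (0.633, 0.578, 0.0887)
  lambda* = (-2.0489)
  f(x*)   = 1.4067

x* = (0.633, 0.578, 0.0887), lambda* = (-2.0489)


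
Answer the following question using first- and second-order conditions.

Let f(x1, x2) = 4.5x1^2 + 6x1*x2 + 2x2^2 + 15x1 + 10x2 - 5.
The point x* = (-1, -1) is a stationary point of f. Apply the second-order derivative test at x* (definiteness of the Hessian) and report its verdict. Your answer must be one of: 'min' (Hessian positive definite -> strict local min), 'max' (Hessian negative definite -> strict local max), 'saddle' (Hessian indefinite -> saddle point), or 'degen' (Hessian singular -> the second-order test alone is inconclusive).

Compute the Hessian H = grad^2 f:
  H = [[9, 6], [6, 4]]
Verify stationarity: grad f(x*) = H x* + g = (0, 0).
Eigenvalues of H: 0, 13.
H has a zero eigenvalue (singular; positive semidefinite but not definite), so H is neither positive definite, negative definite, nor indefinite. The second-order test alone is inconclusive -> degen.
(Indeed, f is constant along the null direction of H through x*, so x* is not a strict local extremum.)

degen


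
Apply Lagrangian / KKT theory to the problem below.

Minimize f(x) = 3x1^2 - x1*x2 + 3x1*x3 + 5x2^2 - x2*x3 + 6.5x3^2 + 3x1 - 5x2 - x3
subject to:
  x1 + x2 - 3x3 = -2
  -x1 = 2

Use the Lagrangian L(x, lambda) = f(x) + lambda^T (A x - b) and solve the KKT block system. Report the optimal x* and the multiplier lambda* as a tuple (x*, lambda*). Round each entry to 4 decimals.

Form the Lagrangian:
  L(x, lambda) = (1/2) x^T Q x + c^T x + lambda^T (A x - b)
Stationarity (grad_x L = 0): Q x + c + A^T lambda = 0.
Primal feasibility: A x = b.

This gives the KKT block system:
  [ Q   A^T ] [ x     ]   [-c ]
  [ A    0  ] [ lambda ] = [ b ]

Solving the linear system:
  x*      = (-2, 0.4948, 0.1649)
  lambda* = (-1.7835, -10.7835)
  f(x*)   = 4.6804

x* = (-2, 0.4948, 0.1649), lambda* = (-1.7835, -10.7835)


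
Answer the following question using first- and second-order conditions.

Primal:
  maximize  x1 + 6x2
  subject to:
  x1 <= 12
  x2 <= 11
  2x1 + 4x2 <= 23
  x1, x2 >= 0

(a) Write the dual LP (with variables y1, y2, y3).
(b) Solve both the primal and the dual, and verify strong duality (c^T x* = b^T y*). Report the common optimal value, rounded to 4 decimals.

The standard primal-dual pair for 'max c^T x s.t. A x <= b, x >= 0' is:
  Dual:  min b^T y  s.t.  A^T y >= c,  y >= 0.

So the dual LP is:
  minimize  12y1 + 11y2 + 23y3
  subject to:
    y1 + 2y3 >= 1
    y2 + 4y3 >= 6
    y1, y2, y3 >= 0

Solving the primal: x* = (0, 5.75).
  primal value c^T x* = 34.5.
Solving the dual: y* = (0, 0, 1.5).
  dual value b^T y* = 34.5.
Strong duality: c^T x* = b^T y*. Confirmed.

34.5


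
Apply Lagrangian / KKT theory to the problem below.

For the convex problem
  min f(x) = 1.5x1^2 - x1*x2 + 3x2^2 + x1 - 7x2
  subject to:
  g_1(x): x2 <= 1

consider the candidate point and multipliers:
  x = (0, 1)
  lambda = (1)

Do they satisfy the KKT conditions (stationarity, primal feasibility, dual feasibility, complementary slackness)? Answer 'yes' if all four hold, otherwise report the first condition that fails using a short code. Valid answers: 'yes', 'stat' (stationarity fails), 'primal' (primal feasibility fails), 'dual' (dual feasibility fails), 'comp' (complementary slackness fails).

Gradient of f: grad f(x) = Q x + c = (0, -1)
Constraint values g_i(x) = a_i^T x - b_i:
  g_1((0, 1)) = 0
Stationarity residual: grad f(x) + sum_i lambda_i a_i = (0, 0)
  -> stationarity OK
Primal feasibility (all g_i <= 0): OK
Dual feasibility (all lambda_i >= 0): OK
Complementary slackness (lambda_i * g_i(x) = 0 for all i): OK

Verdict: yes, KKT holds.

yes


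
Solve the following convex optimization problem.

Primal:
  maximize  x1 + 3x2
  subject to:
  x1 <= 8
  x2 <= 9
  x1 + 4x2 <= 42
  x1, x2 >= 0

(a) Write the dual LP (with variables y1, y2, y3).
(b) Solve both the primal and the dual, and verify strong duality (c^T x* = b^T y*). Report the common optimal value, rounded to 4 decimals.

The standard primal-dual pair for 'max c^T x s.t. A x <= b, x >= 0' is:
  Dual:  min b^T y  s.t.  A^T y >= c,  y >= 0.

So the dual LP is:
  minimize  8y1 + 9y2 + 42y3
  subject to:
    y1 + y3 >= 1
    y2 + 4y3 >= 3
    y1, y2, y3 >= 0

Solving the primal: x* = (8, 8.5).
  primal value c^T x* = 33.5.
Solving the dual: y* = (0.25, 0, 0.75).
  dual value b^T y* = 33.5.
Strong duality: c^T x* = b^T y*. Confirmed.

33.5


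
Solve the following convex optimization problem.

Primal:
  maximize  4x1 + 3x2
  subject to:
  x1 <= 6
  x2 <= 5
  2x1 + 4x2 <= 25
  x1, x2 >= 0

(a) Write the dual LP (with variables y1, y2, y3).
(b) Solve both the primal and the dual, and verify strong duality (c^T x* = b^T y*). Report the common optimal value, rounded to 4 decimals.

The standard primal-dual pair for 'max c^T x s.t. A x <= b, x >= 0' is:
  Dual:  min b^T y  s.t.  A^T y >= c,  y >= 0.

So the dual LP is:
  minimize  6y1 + 5y2 + 25y3
  subject to:
    y1 + 2y3 >= 4
    y2 + 4y3 >= 3
    y1, y2, y3 >= 0

Solving the primal: x* = (6, 3.25).
  primal value c^T x* = 33.75.
Solving the dual: y* = (2.5, 0, 0.75).
  dual value b^T y* = 33.75.
Strong duality: c^T x* = b^T y*. Confirmed.

33.75


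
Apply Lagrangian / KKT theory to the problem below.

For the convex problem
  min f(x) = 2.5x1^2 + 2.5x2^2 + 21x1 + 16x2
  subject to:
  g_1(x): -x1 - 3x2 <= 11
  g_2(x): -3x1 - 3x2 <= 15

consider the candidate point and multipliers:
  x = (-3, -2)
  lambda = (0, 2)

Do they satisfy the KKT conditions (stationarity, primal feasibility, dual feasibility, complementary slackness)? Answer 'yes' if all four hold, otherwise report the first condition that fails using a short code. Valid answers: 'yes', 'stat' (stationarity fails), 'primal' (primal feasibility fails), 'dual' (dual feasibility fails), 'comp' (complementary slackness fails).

Gradient of f: grad f(x) = Q x + c = (6, 6)
Constraint values g_i(x) = a_i^T x - b_i:
  g_1((-3, -2)) = -2
  g_2((-3, -2)) = 0
Stationarity residual: grad f(x) + sum_i lambda_i a_i = (0, 0)
  -> stationarity OK
Primal feasibility (all g_i <= 0): OK
Dual feasibility (all lambda_i >= 0): OK
Complementary slackness (lambda_i * g_i(x) = 0 for all i): OK

Verdict: yes, KKT holds.

yes


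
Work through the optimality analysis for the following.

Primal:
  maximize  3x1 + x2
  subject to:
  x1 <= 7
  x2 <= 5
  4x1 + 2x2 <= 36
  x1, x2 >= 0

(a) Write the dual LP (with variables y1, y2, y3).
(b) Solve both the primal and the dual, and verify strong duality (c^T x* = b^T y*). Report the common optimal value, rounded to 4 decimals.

The standard primal-dual pair for 'max c^T x s.t. A x <= b, x >= 0' is:
  Dual:  min b^T y  s.t.  A^T y >= c,  y >= 0.

So the dual LP is:
  minimize  7y1 + 5y2 + 36y3
  subject to:
    y1 + 4y3 >= 3
    y2 + 2y3 >= 1
    y1, y2, y3 >= 0

Solving the primal: x* = (7, 4).
  primal value c^T x* = 25.
Solving the dual: y* = (1, 0, 0.5).
  dual value b^T y* = 25.
Strong duality: c^T x* = b^T y*. Confirmed.

25


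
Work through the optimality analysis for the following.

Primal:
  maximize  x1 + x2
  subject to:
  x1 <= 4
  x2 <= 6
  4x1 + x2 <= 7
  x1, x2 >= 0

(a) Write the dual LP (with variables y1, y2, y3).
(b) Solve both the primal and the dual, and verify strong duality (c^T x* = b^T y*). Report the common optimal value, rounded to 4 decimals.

The standard primal-dual pair for 'max c^T x s.t. A x <= b, x >= 0' is:
  Dual:  min b^T y  s.t.  A^T y >= c,  y >= 0.

So the dual LP is:
  minimize  4y1 + 6y2 + 7y3
  subject to:
    y1 + 4y3 >= 1
    y2 + y3 >= 1
    y1, y2, y3 >= 0

Solving the primal: x* = (0.25, 6).
  primal value c^T x* = 6.25.
Solving the dual: y* = (0, 0.75, 0.25).
  dual value b^T y* = 6.25.
Strong duality: c^T x* = b^T y*. Confirmed.

6.25


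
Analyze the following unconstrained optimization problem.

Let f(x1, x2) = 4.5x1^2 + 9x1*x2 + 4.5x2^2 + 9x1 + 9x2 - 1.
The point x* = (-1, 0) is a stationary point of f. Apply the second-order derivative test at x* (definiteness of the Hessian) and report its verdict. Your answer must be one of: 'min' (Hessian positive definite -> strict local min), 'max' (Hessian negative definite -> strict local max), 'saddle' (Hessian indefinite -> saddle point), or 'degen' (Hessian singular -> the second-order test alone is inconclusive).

Compute the Hessian H = grad^2 f:
  H = [[9, 9], [9, 9]]
Verify stationarity: grad f(x*) = H x* + g = (0, 0).
Eigenvalues of H: 0, 18.
H has a zero eigenvalue (singular; positive semidefinite but not definite), so H is neither positive definite, negative definite, nor indefinite. The second-order test alone is inconclusive -> degen.
(Indeed, f is constant along the null direction of H through x*, so x* is not a strict local extremum.)

degen


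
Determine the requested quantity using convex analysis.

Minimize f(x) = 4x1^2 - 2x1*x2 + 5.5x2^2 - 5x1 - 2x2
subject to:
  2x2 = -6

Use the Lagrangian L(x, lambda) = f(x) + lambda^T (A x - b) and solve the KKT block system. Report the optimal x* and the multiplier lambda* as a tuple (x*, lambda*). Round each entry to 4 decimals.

Form the Lagrangian:
  L(x, lambda) = (1/2) x^T Q x + c^T x + lambda^T (A x - b)
Stationarity (grad_x L = 0): Q x + c + A^T lambda = 0.
Primal feasibility: A x = b.

This gives the KKT block system:
  [ Q   A^T ] [ x     ]   [-c ]
  [ A    0  ] [ lambda ] = [ b ]

Solving the linear system:
  x*      = (-0.125, -3)
  lambda* = (17.375)
  f(x*)   = 55.4375

x* = (-0.125, -3), lambda* = (17.375)


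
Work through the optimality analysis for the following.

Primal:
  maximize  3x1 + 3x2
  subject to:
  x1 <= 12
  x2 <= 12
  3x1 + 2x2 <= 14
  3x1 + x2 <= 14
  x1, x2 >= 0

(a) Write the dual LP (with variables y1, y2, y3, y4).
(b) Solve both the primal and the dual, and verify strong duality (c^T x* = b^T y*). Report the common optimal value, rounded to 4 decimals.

The standard primal-dual pair for 'max c^T x s.t. A x <= b, x >= 0' is:
  Dual:  min b^T y  s.t.  A^T y >= c,  y >= 0.

So the dual LP is:
  minimize  12y1 + 12y2 + 14y3 + 14y4
  subject to:
    y1 + 3y3 + 3y4 >= 3
    y2 + 2y3 + y4 >= 3
    y1, y2, y3, y4 >= 0

Solving the primal: x* = (0, 7).
  primal value c^T x* = 21.
Solving the dual: y* = (0, 0, 1.5, 0).
  dual value b^T y* = 21.
Strong duality: c^T x* = b^T y*. Confirmed.

21


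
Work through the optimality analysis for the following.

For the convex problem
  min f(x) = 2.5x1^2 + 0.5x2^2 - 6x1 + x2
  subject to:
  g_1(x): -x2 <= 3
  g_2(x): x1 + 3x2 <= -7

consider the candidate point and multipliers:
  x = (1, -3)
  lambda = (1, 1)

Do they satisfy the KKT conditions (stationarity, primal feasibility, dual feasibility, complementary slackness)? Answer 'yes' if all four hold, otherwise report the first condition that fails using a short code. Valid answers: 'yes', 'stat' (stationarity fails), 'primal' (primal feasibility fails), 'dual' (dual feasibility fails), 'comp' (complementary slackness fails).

Gradient of f: grad f(x) = Q x + c = (-1, -2)
Constraint values g_i(x) = a_i^T x - b_i:
  g_1((1, -3)) = 0
  g_2((1, -3)) = -1
Stationarity residual: grad f(x) + sum_i lambda_i a_i = (0, 0)
  -> stationarity OK
Primal feasibility (all g_i <= 0): OK
Dual feasibility (all lambda_i >= 0): OK
Complementary slackness (lambda_i * g_i(x) = 0 for all i): FAILS

Verdict: the first failing condition is complementary_slackness -> comp.

comp


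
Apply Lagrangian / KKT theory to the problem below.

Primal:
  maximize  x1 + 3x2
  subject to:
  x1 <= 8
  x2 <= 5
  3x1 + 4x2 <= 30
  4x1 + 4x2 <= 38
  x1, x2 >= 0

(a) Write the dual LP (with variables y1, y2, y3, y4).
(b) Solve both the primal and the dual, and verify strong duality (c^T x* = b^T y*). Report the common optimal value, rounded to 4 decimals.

The standard primal-dual pair for 'max c^T x s.t. A x <= b, x >= 0' is:
  Dual:  min b^T y  s.t.  A^T y >= c,  y >= 0.

So the dual LP is:
  minimize  8y1 + 5y2 + 30y3 + 38y4
  subject to:
    y1 + 3y3 + 4y4 >= 1
    y2 + 4y3 + 4y4 >= 3
    y1, y2, y3, y4 >= 0

Solving the primal: x* = (3.3333, 5).
  primal value c^T x* = 18.3333.
Solving the dual: y* = (0, 1.6667, 0.3333, 0).
  dual value b^T y* = 18.3333.
Strong duality: c^T x* = b^T y*. Confirmed.

18.3333


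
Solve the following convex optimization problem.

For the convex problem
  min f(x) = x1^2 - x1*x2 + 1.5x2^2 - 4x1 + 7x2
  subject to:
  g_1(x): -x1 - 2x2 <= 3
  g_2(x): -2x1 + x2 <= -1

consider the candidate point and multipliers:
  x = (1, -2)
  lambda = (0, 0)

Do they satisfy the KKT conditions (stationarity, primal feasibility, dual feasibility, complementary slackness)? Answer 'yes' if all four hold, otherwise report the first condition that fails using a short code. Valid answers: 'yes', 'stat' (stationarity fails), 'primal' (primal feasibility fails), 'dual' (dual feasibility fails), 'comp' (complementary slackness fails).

Gradient of f: grad f(x) = Q x + c = (0, 0)
Constraint values g_i(x) = a_i^T x - b_i:
  g_1((1, -2)) = 0
  g_2((1, -2)) = -3
Stationarity residual: grad f(x) + sum_i lambda_i a_i = (0, 0)
  -> stationarity OK
Primal feasibility (all g_i <= 0): OK
Dual feasibility (all lambda_i >= 0): OK
Complementary slackness (lambda_i * g_i(x) = 0 for all i): OK

Verdict: yes, KKT holds.

yes


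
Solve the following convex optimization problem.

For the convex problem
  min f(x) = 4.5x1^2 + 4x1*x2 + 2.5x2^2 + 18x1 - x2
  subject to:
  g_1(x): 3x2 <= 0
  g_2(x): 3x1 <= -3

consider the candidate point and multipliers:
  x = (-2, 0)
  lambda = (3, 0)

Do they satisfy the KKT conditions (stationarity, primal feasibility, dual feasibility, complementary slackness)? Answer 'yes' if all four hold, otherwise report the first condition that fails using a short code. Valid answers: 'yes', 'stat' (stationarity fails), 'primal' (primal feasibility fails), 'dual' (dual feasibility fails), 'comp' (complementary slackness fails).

Gradient of f: grad f(x) = Q x + c = (0, -9)
Constraint values g_i(x) = a_i^T x - b_i:
  g_1((-2, 0)) = 0
  g_2((-2, 0)) = -3
Stationarity residual: grad f(x) + sum_i lambda_i a_i = (0, 0)
  -> stationarity OK
Primal feasibility (all g_i <= 0): OK
Dual feasibility (all lambda_i >= 0): OK
Complementary slackness (lambda_i * g_i(x) = 0 for all i): OK

Verdict: yes, KKT holds.

yes


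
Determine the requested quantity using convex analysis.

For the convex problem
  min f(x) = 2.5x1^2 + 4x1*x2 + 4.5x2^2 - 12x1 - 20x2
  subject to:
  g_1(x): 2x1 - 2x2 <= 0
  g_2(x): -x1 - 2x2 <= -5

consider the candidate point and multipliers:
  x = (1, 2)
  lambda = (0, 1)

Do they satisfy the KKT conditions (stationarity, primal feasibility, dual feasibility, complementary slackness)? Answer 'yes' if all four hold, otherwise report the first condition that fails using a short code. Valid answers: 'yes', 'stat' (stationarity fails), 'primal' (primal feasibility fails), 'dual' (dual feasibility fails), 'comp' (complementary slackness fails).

Gradient of f: grad f(x) = Q x + c = (1, 2)
Constraint values g_i(x) = a_i^T x - b_i:
  g_1((1, 2)) = -2
  g_2((1, 2)) = 0
Stationarity residual: grad f(x) + sum_i lambda_i a_i = (0, 0)
  -> stationarity OK
Primal feasibility (all g_i <= 0): OK
Dual feasibility (all lambda_i >= 0): OK
Complementary slackness (lambda_i * g_i(x) = 0 for all i): OK

Verdict: yes, KKT holds.

yes


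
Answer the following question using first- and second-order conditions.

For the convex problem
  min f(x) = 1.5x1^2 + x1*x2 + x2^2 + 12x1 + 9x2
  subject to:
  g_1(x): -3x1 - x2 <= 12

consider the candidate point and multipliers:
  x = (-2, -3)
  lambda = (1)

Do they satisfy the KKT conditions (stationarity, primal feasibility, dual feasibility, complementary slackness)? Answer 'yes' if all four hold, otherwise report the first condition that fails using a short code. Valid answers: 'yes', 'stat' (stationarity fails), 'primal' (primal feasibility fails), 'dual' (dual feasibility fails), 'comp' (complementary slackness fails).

Gradient of f: grad f(x) = Q x + c = (3, 1)
Constraint values g_i(x) = a_i^T x - b_i:
  g_1((-2, -3)) = -3
Stationarity residual: grad f(x) + sum_i lambda_i a_i = (0, 0)
  -> stationarity OK
Primal feasibility (all g_i <= 0): OK
Dual feasibility (all lambda_i >= 0): OK
Complementary slackness (lambda_i * g_i(x) = 0 for all i): FAILS

Verdict: the first failing condition is complementary_slackness -> comp.

comp


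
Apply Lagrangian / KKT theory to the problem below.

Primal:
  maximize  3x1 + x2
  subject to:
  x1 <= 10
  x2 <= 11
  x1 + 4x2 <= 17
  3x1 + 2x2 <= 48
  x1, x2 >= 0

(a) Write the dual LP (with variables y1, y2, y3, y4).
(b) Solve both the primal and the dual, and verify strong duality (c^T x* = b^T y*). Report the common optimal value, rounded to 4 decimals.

The standard primal-dual pair for 'max c^T x s.t. A x <= b, x >= 0' is:
  Dual:  min b^T y  s.t.  A^T y >= c,  y >= 0.

So the dual LP is:
  minimize  10y1 + 11y2 + 17y3 + 48y4
  subject to:
    y1 + y3 + 3y4 >= 3
    y2 + 4y3 + 2y4 >= 1
    y1, y2, y3, y4 >= 0

Solving the primal: x* = (10, 1.75).
  primal value c^T x* = 31.75.
Solving the dual: y* = (2.75, 0, 0.25, 0).
  dual value b^T y* = 31.75.
Strong duality: c^T x* = b^T y*. Confirmed.

31.75


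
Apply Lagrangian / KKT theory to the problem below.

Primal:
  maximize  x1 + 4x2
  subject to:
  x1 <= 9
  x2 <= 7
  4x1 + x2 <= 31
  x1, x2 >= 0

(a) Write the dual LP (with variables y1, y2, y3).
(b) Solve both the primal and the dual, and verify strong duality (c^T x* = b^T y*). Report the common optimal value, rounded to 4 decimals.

The standard primal-dual pair for 'max c^T x s.t. A x <= b, x >= 0' is:
  Dual:  min b^T y  s.t.  A^T y >= c,  y >= 0.

So the dual LP is:
  minimize  9y1 + 7y2 + 31y3
  subject to:
    y1 + 4y3 >= 1
    y2 + y3 >= 4
    y1, y2, y3 >= 0

Solving the primal: x* = (6, 7).
  primal value c^T x* = 34.
Solving the dual: y* = (0, 3.75, 0.25).
  dual value b^T y* = 34.
Strong duality: c^T x* = b^T y*. Confirmed.

34


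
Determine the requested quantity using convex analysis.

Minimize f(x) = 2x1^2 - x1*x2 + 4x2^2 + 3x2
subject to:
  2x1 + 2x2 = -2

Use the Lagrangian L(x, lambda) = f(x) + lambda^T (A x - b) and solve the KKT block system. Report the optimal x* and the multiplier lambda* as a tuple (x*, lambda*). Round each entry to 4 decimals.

Form the Lagrangian:
  L(x, lambda) = (1/2) x^T Q x + c^T x + lambda^T (A x - b)
Stationarity (grad_x L = 0): Q x + c + A^T lambda = 0.
Primal feasibility: A x = b.

This gives the KKT block system:
  [ Q   A^T ] [ x     ]   [-c ]
  [ A    0  ] [ lambda ] = [ b ]

Solving the linear system:
  x*      = (-0.4286, -0.5714)
  lambda* = (0.5714)
  f(x*)   = -0.2857

x* = (-0.4286, -0.5714), lambda* = (0.5714)


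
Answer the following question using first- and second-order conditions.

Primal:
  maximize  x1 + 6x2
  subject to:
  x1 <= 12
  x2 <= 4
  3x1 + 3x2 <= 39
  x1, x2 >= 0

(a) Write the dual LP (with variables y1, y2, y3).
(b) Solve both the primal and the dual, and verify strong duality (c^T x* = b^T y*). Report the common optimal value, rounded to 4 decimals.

The standard primal-dual pair for 'max c^T x s.t. A x <= b, x >= 0' is:
  Dual:  min b^T y  s.t.  A^T y >= c,  y >= 0.

So the dual LP is:
  minimize  12y1 + 4y2 + 39y3
  subject to:
    y1 + 3y3 >= 1
    y2 + 3y3 >= 6
    y1, y2, y3 >= 0

Solving the primal: x* = (9, 4).
  primal value c^T x* = 33.
Solving the dual: y* = (0, 5, 0.3333).
  dual value b^T y* = 33.
Strong duality: c^T x* = b^T y*. Confirmed.

33


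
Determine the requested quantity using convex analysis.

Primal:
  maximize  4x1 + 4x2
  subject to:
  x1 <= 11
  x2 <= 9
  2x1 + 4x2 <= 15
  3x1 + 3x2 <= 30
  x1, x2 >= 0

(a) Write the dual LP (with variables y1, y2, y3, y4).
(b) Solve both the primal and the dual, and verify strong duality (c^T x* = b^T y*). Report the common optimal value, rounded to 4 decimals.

The standard primal-dual pair for 'max c^T x s.t. A x <= b, x >= 0' is:
  Dual:  min b^T y  s.t.  A^T y >= c,  y >= 0.

So the dual LP is:
  minimize  11y1 + 9y2 + 15y3 + 30y4
  subject to:
    y1 + 2y3 + 3y4 >= 4
    y2 + 4y3 + 3y4 >= 4
    y1, y2, y3, y4 >= 0

Solving the primal: x* = (7.5, 0).
  primal value c^T x* = 30.
Solving the dual: y* = (0, 0, 2, 0).
  dual value b^T y* = 30.
Strong duality: c^T x* = b^T y*. Confirmed.

30


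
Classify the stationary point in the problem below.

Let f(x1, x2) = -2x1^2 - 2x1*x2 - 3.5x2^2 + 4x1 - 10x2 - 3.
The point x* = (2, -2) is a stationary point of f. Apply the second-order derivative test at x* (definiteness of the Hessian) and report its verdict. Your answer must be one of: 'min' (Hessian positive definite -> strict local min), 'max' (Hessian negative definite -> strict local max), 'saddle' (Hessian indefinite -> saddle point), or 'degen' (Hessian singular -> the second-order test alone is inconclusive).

Compute the Hessian H = grad^2 f:
  H = [[-4, -2], [-2, -7]]
Verify stationarity: grad f(x*) = H x* + g = (0, 0).
Eigenvalues of H: -8, -3.
Both eigenvalues < 0, so H is negative definite -> x* is a strict local max.

max


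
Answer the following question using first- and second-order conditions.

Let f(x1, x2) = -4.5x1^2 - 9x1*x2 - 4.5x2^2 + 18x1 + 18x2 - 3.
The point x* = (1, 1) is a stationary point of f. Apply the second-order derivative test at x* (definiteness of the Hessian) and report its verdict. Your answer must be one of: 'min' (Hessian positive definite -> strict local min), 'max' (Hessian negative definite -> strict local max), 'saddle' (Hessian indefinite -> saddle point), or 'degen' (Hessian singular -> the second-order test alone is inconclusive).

Compute the Hessian H = grad^2 f:
  H = [[-9, -9], [-9, -9]]
Verify stationarity: grad f(x*) = H x* + g = (0, 0).
Eigenvalues of H: -18, 0.
H has a zero eigenvalue (singular; negative semidefinite but not definite), so H is neither positive definite, negative definite, nor indefinite. The second-order test alone is inconclusive -> degen.
(Indeed, f is constant along the null direction of H through x*, so x* is not a strict local extremum.)

degen


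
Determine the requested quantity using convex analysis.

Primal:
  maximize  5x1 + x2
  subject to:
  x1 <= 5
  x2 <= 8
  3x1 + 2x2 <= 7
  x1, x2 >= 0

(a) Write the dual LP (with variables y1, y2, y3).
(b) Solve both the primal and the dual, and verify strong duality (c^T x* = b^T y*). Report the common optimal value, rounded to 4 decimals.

The standard primal-dual pair for 'max c^T x s.t. A x <= b, x >= 0' is:
  Dual:  min b^T y  s.t.  A^T y >= c,  y >= 0.

So the dual LP is:
  minimize  5y1 + 8y2 + 7y3
  subject to:
    y1 + 3y3 >= 5
    y2 + 2y3 >= 1
    y1, y2, y3 >= 0

Solving the primal: x* = (2.3333, 0).
  primal value c^T x* = 11.6667.
Solving the dual: y* = (0, 0, 1.6667).
  dual value b^T y* = 11.6667.
Strong duality: c^T x* = b^T y*. Confirmed.

11.6667


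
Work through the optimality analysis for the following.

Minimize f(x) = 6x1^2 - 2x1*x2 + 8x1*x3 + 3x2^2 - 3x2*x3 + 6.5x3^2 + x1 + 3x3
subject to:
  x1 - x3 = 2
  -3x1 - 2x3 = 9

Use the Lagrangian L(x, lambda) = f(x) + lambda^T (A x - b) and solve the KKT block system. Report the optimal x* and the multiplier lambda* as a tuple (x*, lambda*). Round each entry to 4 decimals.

Form the Lagrangian:
  L(x, lambda) = (1/2) x^T Q x + c^T x + lambda^T (A x - b)
Stationarity (grad_x L = 0): Q x + c + A^T lambda = 0.
Primal feasibility: A x = b.

This gives the KKT block system:
  [ Q   A^T ] [ x     ]   [-c ]
  [ A    0  ] [ lambda ] = [ b ]

Solving the linear system:
  x*      = (-1, -1.8333, -3)
  lambda* = (-10.5667, -13.9667)
  f(x*)   = 68.4167

x* = (-1, -1.8333, -3), lambda* = (-10.5667, -13.9667)


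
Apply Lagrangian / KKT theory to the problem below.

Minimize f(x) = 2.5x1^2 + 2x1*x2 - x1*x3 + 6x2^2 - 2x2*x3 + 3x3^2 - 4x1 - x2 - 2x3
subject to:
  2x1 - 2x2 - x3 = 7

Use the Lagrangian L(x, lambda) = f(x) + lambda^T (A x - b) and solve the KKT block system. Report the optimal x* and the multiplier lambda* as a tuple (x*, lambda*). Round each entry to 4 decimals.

Form the Lagrangian:
  L(x, lambda) = (1/2) x^T Q x + c^T x + lambda^T (A x - b)
Stationarity (grad_x L = 0): Q x + c + A^T lambda = 0.
Primal feasibility: A x = b.

This gives the KKT block system:
  [ Q   A^T ] [ x     ]   [-c ]
  [ A    0  ] [ lambda ] = [ b ]

Solving the linear system:
  x*      = (2.5115, -0.9256, -0.126)
  lambda* = (-3.416)
  f(x*)   = 7.5219

x* = (2.5115, -0.9256, -0.126), lambda* = (-3.416)


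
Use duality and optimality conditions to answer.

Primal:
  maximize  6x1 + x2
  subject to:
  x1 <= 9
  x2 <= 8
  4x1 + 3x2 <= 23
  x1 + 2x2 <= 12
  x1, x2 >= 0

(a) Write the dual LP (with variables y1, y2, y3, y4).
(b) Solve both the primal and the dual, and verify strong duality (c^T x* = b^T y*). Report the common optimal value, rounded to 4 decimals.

The standard primal-dual pair for 'max c^T x s.t. A x <= b, x >= 0' is:
  Dual:  min b^T y  s.t.  A^T y >= c,  y >= 0.

So the dual LP is:
  minimize  9y1 + 8y2 + 23y3 + 12y4
  subject to:
    y1 + 4y3 + y4 >= 6
    y2 + 3y3 + 2y4 >= 1
    y1, y2, y3, y4 >= 0

Solving the primal: x* = (5.75, 0).
  primal value c^T x* = 34.5.
Solving the dual: y* = (0, 0, 1.5, 0).
  dual value b^T y* = 34.5.
Strong duality: c^T x* = b^T y*. Confirmed.

34.5


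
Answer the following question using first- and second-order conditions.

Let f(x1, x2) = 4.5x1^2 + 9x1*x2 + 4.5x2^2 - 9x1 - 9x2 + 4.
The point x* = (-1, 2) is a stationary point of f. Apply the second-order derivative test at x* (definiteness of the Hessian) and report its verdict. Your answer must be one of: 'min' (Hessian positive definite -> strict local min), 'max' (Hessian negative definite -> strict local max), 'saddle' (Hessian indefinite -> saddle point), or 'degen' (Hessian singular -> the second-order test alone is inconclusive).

Compute the Hessian H = grad^2 f:
  H = [[9, 9], [9, 9]]
Verify stationarity: grad f(x*) = H x* + g = (0, 0).
Eigenvalues of H: 0, 18.
H has a zero eigenvalue (singular; positive semidefinite but not definite), so H is neither positive definite, negative definite, nor indefinite. The second-order test alone is inconclusive -> degen.
(Indeed, f is constant along the null direction of H through x*, so x* is not a strict local extremum.)

degen


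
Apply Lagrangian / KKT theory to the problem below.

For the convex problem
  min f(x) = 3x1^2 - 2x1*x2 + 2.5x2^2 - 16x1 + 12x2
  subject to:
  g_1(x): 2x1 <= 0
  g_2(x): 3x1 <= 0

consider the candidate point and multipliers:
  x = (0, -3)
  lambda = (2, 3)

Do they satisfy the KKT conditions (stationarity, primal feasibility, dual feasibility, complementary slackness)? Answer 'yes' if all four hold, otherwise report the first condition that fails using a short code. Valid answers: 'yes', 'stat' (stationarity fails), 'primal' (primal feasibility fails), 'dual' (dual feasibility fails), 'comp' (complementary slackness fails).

Gradient of f: grad f(x) = Q x + c = (-10, -3)
Constraint values g_i(x) = a_i^T x - b_i:
  g_1((0, -3)) = 0
  g_2((0, -3)) = 0
Stationarity residual: grad f(x) + sum_i lambda_i a_i = (3, -3)
  -> stationarity FAILS
Primal feasibility (all g_i <= 0): OK
Dual feasibility (all lambda_i >= 0): OK
Complementary slackness (lambda_i * g_i(x) = 0 for all i): OK

Verdict: the first failing condition is stationarity -> stat.

stat


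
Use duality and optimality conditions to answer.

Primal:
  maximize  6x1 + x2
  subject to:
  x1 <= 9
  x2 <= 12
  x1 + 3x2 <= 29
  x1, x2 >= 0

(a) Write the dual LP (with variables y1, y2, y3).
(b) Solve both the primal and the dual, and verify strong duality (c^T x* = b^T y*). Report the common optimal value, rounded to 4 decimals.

The standard primal-dual pair for 'max c^T x s.t. A x <= b, x >= 0' is:
  Dual:  min b^T y  s.t.  A^T y >= c,  y >= 0.

So the dual LP is:
  minimize  9y1 + 12y2 + 29y3
  subject to:
    y1 + y3 >= 6
    y2 + 3y3 >= 1
    y1, y2, y3 >= 0

Solving the primal: x* = (9, 6.6667).
  primal value c^T x* = 60.6667.
Solving the dual: y* = (5.6667, 0, 0.3333).
  dual value b^T y* = 60.6667.
Strong duality: c^T x* = b^T y*. Confirmed.

60.6667


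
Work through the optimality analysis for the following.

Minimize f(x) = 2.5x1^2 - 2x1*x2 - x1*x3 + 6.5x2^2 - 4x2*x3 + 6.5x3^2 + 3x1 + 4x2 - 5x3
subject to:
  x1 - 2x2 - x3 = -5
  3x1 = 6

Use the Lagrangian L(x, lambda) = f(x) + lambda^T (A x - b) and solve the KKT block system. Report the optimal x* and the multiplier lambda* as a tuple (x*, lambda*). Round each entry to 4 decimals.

Form the Lagrangian:
  L(x, lambda) = (1/2) x^T Q x + c^T x + lambda^T (A x - b)
Stationarity (grad_x L = 0): Q x + c + A^T lambda = 0.
Primal feasibility: A x = b.

This gives the KKT block system:
  [ Q   A^T ] [ x     ]   [-c ]
  [ A    0  ] [ lambda ] = [ b ]

Solving the linear system:
  x*      = (2, 2.4198, 2.1605)
  lambda* = (11.4074, -5.8025)
  f(x*)   = 48.3642

x* = (2, 2.4198, 2.1605), lambda* = (11.4074, -5.8025)


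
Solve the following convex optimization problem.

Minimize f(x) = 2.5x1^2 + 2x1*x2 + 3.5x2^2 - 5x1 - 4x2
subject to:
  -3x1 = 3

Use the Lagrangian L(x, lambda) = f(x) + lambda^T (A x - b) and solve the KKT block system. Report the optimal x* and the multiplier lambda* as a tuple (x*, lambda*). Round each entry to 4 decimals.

Form the Lagrangian:
  L(x, lambda) = (1/2) x^T Q x + c^T x + lambda^T (A x - b)
Stationarity (grad_x L = 0): Q x + c + A^T lambda = 0.
Primal feasibility: A x = b.

This gives the KKT block system:
  [ Q   A^T ] [ x     ]   [-c ]
  [ A    0  ] [ lambda ] = [ b ]

Solving the linear system:
  x*      = (-1, 0.8571)
  lambda* = (-2.7619)
  f(x*)   = 4.9286

x* = (-1, 0.8571), lambda* = (-2.7619)


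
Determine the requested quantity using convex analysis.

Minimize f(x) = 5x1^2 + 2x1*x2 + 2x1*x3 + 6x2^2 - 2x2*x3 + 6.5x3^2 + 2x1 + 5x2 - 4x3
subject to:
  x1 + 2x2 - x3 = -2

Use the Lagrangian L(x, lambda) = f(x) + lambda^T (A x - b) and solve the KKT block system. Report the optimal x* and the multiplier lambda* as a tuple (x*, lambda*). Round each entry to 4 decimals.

Form the Lagrangian:
  L(x, lambda) = (1/2) x^T Q x + c^T x + lambda^T (A x - b)
Stationarity (grad_x L = 0): Q x + c + A^T lambda = 0.
Primal feasibility: A x = b.

This gives the KKT block system:
  [ Q   A^T ] [ x     ]   [-c ]
  [ A    0  ] [ lambda ] = [ b ]

Solving the linear system:
  x*      = (-0.3562, -0.6127, 0.4183)
  lambda* = (1.951)
  f(x*)   = -0.7737

x* = (-0.3562, -0.6127, 0.4183), lambda* = (1.951)
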